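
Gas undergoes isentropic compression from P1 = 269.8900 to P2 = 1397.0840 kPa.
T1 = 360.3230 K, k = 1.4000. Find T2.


(k-1)/k = 0.2857
(P2/P1)^exp = 1.5996
T2 = 360.3230 * 1.5996 = 576.3711 K

576.3711 K


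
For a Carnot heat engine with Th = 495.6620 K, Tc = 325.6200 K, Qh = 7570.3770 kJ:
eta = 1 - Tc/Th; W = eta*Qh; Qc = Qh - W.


eta = 1 - 325.6200/495.6620 = 0.3431
W = 0.3431 * 7570.3770 = 2597.0965 kJ
Qc = 7570.3770 - 2597.0965 = 4973.2805 kJ

eta = 34.3060%, W = 2597.0965 kJ, Qc = 4973.2805 kJ


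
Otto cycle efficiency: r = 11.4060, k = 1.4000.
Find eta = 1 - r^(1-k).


r^(k-1) = 2.6476
eta = 1 - 1/2.6476 = 0.6223 = 62.2300%

62.2300%


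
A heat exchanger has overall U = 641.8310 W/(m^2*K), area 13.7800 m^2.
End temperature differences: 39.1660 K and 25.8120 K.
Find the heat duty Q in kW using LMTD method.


LMTD = 32.0263 K
Q = 641.8310 * 13.7800 * 32.0263 = 283254.5962 W = 283.2546 kW

283.2546 kW


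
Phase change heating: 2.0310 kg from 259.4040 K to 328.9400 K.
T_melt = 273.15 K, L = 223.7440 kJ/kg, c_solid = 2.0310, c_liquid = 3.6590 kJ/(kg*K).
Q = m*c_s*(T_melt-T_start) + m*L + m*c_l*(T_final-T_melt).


Q1 (sensible, solid) = 2.0310 * 2.0310 * 13.7460 = 56.7017 kJ
Q2 (latent) = 2.0310 * 223.7440 = 454.4241 kJ
Q3 (sensible, liquid) = 2.0310 * 3.6590 * 55.7900 = 414.5994 kJ
Q_total = 925.7252 kJ

925.7252 kJ


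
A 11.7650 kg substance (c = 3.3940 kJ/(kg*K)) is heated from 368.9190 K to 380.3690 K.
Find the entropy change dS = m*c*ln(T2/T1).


T2/T1 = 1.0310
ln(T2/T1) = 0.0306
dS = 11.7650 * 3.3940 * 0.0306 = 1.2205 kJ/K

1.2205 kJ/K


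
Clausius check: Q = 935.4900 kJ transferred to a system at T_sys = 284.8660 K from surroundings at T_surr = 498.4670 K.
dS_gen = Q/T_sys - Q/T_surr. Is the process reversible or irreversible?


dS_sys = 935.4900/284.8660 = 3.2840 kJ/K
dS_surr = -935.4900/498.4670 = -1.8767 kJ/K
dS_gen = 3.2840 - 1.8767 = 1.4072 kJ/K (irreversible)

dS_gen = 1.4072 kJ/K, irreversible


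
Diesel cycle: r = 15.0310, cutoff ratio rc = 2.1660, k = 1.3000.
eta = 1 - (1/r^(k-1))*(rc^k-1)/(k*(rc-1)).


r^(k-1) = 2.2547
rc^k = 2.7312
eta = 0.4935 = 49.3461%

49.3461%


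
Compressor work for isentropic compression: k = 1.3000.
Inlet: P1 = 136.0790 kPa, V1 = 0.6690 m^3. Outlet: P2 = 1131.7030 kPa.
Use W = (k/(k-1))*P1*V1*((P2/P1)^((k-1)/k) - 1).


(k-1)/k = 0.2308
(P2/P1)^exp = 1.6304
W = 4.3333 * 136.0790 * 0.6690 * (1.6304 - 1) = 248.6884 kJ

248.6884 kJ


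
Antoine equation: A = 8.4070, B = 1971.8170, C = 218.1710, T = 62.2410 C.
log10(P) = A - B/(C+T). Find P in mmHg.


C+T = 280.4120
B/(C+T) = 7.0319
log10(P) = 8.4070 - 7.0319 = 1.3751
P = 10^1.3751 = 23.7216 mmHg

23.7216 mmHg


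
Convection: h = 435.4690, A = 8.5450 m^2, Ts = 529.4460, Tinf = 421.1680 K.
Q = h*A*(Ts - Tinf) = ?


dT = 108.2780 K
Q = 435.4690 * 8.5450 * 108.2780 = 402911.3823 W

402911.3823 W


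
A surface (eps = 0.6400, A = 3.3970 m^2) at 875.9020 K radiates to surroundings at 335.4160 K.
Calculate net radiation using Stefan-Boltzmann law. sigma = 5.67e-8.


T^4 = 5.8860e+11
Tsurr^4 = 1.2657e+10
Q = 0.6400 * 5.67e-8 * 3.3970 * 5.7595e+11 = 70996.9747 W

70996.9747 W


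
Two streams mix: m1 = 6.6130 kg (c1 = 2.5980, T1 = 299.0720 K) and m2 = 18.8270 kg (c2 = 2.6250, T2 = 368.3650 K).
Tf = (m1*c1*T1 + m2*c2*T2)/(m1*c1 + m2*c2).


num = 23343.1492
den = 66.6014
Tf = 350.4901 K

350.4901 K


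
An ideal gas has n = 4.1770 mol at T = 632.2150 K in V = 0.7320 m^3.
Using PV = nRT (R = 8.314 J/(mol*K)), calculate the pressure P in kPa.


P = nRT/V = 4.1770 * 8.314 * 632.2150 / 0.7320
= 21955.2957 / 0.7320 = 29993.5734 Pa = 29.9936 kPa

29.9936 kPa


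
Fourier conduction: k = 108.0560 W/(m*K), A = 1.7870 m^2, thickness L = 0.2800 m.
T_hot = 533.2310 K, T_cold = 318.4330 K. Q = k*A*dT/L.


dT = 214.7980 K
Q = 108.0560 * 1.7870 * 214.7980 / 0.2800 = 148130.8931 W

148130.8931 W


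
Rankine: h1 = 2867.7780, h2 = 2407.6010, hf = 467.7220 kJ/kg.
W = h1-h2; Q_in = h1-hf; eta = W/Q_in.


W = 460.1770 kJ/kg
Q_in = 2400.0560 kJ/kg
eta = 0.1917 = 19.1736%

eta = 19.1736%


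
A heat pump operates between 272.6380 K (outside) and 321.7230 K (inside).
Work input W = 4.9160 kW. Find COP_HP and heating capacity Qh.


COP = 321.7230 / 49.0850 = 6.5544
Qh = 6.5544 * 4.9160 = 32.2215 kW

COP = 6.5544, Qh = 32.2215 kW


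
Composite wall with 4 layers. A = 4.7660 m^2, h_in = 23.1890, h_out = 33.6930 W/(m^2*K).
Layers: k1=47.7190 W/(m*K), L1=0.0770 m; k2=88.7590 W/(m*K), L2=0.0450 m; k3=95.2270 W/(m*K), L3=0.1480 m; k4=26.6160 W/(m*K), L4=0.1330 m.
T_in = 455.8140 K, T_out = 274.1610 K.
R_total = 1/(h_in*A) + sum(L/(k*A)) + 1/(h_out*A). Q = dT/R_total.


R_conv_in = 1/(23.1890*4.7660) = 0.0090
R_1 = 0.0770/(47.7190*4.7660) = 0.0003
R_2 = 0.0450/(88.7590*4.7660) = 0.0001
R_3 = 0.1480/(95.2270*4.7660) = 0.0003
R_4 = 0.1330/(26.6160*4.7660) = 0.0010
R_conv_out = 1/(33.6930*4.7660) = 0.0062
R_total = 0.0171 K/W
Q = 181.6530 / 0.0171 = 10626.0035 W

R_total = 0.0171 K/W, Q = 10626.0035 W


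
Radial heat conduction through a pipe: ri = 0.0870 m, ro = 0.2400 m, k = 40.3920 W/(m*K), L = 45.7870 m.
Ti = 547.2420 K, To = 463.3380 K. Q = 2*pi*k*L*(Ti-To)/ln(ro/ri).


dT = 83.9040 K
ln(ro/ri) = 1.0147
Q = 2*pi*40.3920*45.7870*83.9040 / 1.0147 = 960835.9328 W

960835.9328 W


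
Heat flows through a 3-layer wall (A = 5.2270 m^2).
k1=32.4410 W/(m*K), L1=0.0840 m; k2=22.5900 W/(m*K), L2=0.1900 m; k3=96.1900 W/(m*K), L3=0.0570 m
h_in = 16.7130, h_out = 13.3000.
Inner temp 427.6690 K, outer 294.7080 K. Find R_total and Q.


R_conv_in = 1/(16.7130*5.2270) = 0.0114
R_1 = 0.0840/(32.4410*5.2270) = 0.0005
R_2 = 0.1900/(22.5900*5.2270) = 0.0016
R_3 = 0.0570/(96.1900*5.2270) = 0.0001
R_conv_out = 1/(13.3000*5.2270) = 0.0144
R_total = 0.0280 K/W
Q = 132.9610 / 0.0280 = 4740.2403 W

R_total = 0.0280 K/W, Q = 4740.2403 W


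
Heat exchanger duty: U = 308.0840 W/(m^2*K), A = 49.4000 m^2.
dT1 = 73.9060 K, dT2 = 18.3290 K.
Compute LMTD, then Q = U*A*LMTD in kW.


LMTD = 39.8599 K
Q = 308.0840 * 49.4000 * 39.8599 = 606641.3421 W = 606.6413 kW

606.6413 kW


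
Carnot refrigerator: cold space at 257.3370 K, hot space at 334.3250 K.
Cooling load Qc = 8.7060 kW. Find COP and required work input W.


COP = 257.3370 / 76.9880 = 3.3426
W = 8.7060 / 3.3426 = 2.6046 kW

COP = 3.3426, W = 2.6046 kW


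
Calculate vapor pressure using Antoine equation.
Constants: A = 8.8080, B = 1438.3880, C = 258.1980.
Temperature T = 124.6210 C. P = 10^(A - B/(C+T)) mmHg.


C+T = 382.8190
B/(C+T) = 3.7574
log10(P) = 8.8080 - 3.7574 = 5.0506
P = 10^5.0506 = 112367.8533 mmHg

112367.8533 mmHg


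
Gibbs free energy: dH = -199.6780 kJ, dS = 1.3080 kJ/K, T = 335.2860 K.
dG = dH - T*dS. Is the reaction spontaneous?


T*dS = 335.2860 * 1.3080 = 438.5541 kJ
dG = -199.6780 - 438.5541 = -638.2321 kJ (spontaneous)

dG = -638.2321 kJ, spontaneous


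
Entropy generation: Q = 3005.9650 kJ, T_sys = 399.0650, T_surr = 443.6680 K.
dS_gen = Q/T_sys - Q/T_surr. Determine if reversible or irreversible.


dS_sys = 3005.9650/399.0650 = 7.5325 kJ/K
dS_surr = -3005.9650/443.6680 = -6.7753 kJ/K
dS_gen = 7.5325 - 6.7753 = 0.7573 kJ/K (irreversible)

dS_gen = 0.7573 kJ/K, irreversible


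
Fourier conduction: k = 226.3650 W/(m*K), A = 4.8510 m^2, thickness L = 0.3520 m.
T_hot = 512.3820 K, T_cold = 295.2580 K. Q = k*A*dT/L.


dT = 217.1240 K
Q = 226.3650 * 4.8510 * 217.1240 / 0.3520 = 677338.4359 W

677338.4359 W


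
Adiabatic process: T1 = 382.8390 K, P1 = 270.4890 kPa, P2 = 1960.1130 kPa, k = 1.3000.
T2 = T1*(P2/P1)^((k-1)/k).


(k-1)/k = 0.2308
(P2/P1)^exp = 1.5794
T2 = 382.8390 * 1.5794 = 604.6556 K

604.6556 K


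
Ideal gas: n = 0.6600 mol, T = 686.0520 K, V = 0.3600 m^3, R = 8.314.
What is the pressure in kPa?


P = nRT/V = 0.6600 * 8.314 * 686.0520 / 0.3600
= 3764.5320 / 0.3600 = 10457.0333 Pa = 10.4570 kPa

10.4570 kPa


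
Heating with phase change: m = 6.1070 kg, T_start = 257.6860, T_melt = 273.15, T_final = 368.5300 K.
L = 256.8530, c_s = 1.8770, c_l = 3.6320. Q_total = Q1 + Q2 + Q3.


Q1 (sensible, solid) = 6.1070 * 1.8770 * 15.4640 = 177.2613 kJ
Q2 (latent) = 6.1070 * 256.8530 = 1568.6013 kJ
Q3 (sensible, liquid) = 6.1070 * 3.6320 * 95.3800 = 2115.5879 kJ
Q_total = 3861.4505 kJ

3861.4505 kJ


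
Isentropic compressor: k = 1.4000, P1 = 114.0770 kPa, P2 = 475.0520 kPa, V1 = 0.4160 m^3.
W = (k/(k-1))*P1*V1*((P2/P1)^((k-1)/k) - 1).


(k-1)/k = 0.2857
(P2/P1)^exp = 1.5032
W = 3.5000 * 114.0770 * 0.4160 * (1.5032 - 1) = 83.5770 kJ

83.5770 kJ


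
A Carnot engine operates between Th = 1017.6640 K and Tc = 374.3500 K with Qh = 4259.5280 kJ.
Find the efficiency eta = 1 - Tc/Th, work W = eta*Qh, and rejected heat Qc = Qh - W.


eta = 1 - 374.3500/1017.6640 = 0.6321
W = 0.6321 * 4259.5280 = 2692.6510 kJ
Qc = 4259.5280 - 2692.6510 = 1566.8770 kJ

eta = 63.2148%, W = 2692.6510 kJ, Qc = 1566.8770 kJ


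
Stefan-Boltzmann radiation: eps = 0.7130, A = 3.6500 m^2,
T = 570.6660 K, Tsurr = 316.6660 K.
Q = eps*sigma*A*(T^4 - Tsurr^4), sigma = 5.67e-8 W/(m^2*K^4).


T^4 = 1.0605e+11
Tsurr^4 = 1.0056e+10
Q = 0.7130 * 5.67e-8 * 3.6500 * 9.5999e+10 = 14165.4613 W

14165.4613 W


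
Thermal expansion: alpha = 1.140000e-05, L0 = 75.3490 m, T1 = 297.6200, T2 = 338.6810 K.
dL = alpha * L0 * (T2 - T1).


dT = 41.0610 K
dL = 1.140000e-05 * 75.3490 * 41.0610 = 0.035271 m
L_final = 75.384271 m

dL = 0.035271 m


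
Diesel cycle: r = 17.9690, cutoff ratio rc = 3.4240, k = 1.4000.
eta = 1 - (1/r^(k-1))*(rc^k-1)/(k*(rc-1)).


r^(k-1) = 3.1755
rc^k = 5.6021
eta = 0.5729 = 57.2947%

57.2947%


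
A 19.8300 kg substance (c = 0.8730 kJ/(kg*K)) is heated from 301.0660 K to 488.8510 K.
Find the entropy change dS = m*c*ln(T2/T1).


T2/T1 = 1.6237
ln(T2/T1) = 0.4847
dS = 19.8300 * 0.8730 * 0.4847 = 8.3914 kJ/K

8.3914 kJ/K


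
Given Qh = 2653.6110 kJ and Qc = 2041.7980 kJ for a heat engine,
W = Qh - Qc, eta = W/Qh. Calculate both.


W = 2653.6110 - 2041.7980 = 611.8130 kJ
eta = 611.8130 / 2653.6110 = 0.2306 = 23.0559%

W = 611.8130 kJ, eta = 23.0559%


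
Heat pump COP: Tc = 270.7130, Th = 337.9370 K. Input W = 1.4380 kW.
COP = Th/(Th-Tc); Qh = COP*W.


COP = 337.9370 / 67.2240 = 5.0270
Qh = 5.0270 * 1.4380 = 7.2289 kW

COP = 5.0270, Qh = 7.2289 kW


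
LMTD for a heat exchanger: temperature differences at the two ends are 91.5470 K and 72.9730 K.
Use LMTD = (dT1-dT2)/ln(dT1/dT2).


dT1/dT2 = 1.2545
ln(dT1/dT2) = 0.2268
LMTD = 18.5740 / 0.2268 = 81.9093 K

81.9093 K


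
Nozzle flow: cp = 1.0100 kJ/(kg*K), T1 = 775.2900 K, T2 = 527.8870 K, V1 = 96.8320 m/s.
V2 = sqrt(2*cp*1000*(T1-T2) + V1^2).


dT = 247.4030 K
2*cp*1000*dT = 499754.0600
V1^2 = 9376.4362
V2 = sqrt(509130.4962) = 713.5338 m/s

713.5338 m/s


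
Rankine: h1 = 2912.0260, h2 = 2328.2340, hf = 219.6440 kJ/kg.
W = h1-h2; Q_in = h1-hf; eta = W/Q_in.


W = 583.7920 kJ/kg
Q_in = 2692.3820 kJ/kg
eta = 0.2168 = 21.6831%

eta = 21.6831%


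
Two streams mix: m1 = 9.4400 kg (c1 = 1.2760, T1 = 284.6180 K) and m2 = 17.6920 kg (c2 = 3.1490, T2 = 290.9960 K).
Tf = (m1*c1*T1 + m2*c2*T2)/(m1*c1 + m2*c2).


num = 19640.3496
den = 67.7575
Tf = 289.8622 K

289.8622 K


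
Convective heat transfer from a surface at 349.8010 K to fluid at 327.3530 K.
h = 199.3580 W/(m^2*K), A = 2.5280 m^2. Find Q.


dT = 22.4480 K
Q = 199.3580 * 2.5280 * 22.4480 = 11313.2762 W

11313.2762 W


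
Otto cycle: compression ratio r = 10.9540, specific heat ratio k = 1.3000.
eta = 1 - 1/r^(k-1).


r^(k-1) = 2.0506
eta = 1 - 1/2.0506 = 0.5123 = 51.2328%

51.2328%


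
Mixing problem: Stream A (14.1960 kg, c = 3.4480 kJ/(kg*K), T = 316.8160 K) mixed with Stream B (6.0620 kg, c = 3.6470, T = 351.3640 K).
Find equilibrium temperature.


num = 23275.4441
den = 71.0559
Tf = 327.5652 K

327.5652 K


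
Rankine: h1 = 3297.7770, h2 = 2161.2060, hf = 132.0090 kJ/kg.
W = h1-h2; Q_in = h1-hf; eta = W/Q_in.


W = 1136.5710 kJ/kg
Q_in = 3165.7680 kJ/kg
eta = 0.3590 = 35.9019%

eta = 35.9019%


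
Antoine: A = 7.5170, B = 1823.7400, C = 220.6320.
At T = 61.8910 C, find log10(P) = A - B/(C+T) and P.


C+T = 282.5230
B/(C+T) = 6.4552
log10(P) = 7.5170 - 6.4552 = 1.0618
P = 10^1.0618 = 11.5295 mmHg

11.5295 mmHg


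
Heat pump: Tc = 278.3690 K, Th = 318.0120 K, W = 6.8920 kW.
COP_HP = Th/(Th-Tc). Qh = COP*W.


COP = 318.0120 / 39.6430 = 8.0219
Qh = 8.0219 * 6.8920 = 55.2869 kW

COP = 8.0219, Qh = 55.2869 kW


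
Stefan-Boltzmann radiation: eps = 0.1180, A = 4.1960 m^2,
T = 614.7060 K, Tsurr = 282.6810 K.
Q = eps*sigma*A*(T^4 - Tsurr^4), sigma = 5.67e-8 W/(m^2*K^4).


T^4 = 1.4278e+11
Tsurr^4 = 6.3854e+09
Q = 0.1180 * 5.67e-8 * 4.1960 * 1.3640e+11 = 3829.1321 W

3829.1321 W


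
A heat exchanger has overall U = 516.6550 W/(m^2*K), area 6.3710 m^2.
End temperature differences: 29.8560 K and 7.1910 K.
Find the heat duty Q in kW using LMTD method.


LMTD = 15.9214 K
Q = 516.6550 * 6.3710 * 15.9214 = 52407.0287 W = 52.4070 kW

52.4070 kW


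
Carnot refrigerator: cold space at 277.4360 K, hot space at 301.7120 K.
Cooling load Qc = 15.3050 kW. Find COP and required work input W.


COP = 277.4360 / 24.2760 = 11.4284
W = 15.3050 / 11.4284 = 1.3392 kW

COP = 11.4284, W = 1.3392 kW


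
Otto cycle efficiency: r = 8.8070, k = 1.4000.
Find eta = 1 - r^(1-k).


r^(k-1) = 2.3874
eta = 1 - 1/2.3874 = 0.5811 = 58.1140%

58.1140%


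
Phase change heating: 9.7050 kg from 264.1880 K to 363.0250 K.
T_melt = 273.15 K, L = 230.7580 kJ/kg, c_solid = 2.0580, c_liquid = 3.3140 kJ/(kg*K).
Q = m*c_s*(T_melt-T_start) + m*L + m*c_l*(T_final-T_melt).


Q1 (sensible, solid) = 9.7050 * 2.0580 * 8.9620 = 178.9970 kJ
Q2 (latent) = 9.7050 * 230.7580 = 2239.5064 kJ
Q3 (sensible, liquid) = 9.7050 * 3.3140 * 89.8750 = 2890.5930 kJ
Q_total = 5309.0964 kJ

5309.0964 kJ


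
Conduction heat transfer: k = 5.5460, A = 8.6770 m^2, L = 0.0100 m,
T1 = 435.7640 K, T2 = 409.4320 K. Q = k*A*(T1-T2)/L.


dT = 26.3320 K
Q = 5.5460 * 8.6770 * 26.3320 / 0.0100 = 126716.5409 W

126716.5409 W


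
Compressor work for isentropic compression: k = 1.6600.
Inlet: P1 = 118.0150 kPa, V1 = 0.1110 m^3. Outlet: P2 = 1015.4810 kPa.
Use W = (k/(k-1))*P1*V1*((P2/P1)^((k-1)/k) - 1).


(k-1)/k = 0.3976
(P2/P1)^exp = 2.3531
W = 2.5152 * 118.0150 * 0.1110 * (2.3531 - 1) = 44.5816 kJ

44.5816 kJ


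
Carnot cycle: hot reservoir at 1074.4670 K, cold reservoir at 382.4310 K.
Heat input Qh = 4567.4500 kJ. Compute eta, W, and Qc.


eta = 1 - 382.4310/1074.4670 = 0.6441
W = 0.6441 * 4567.4500 = 2941.7747 kJ
Qc = 4567.4500 - 2941.7747 = 1625.6753 kJ

eta = 64.4074%, W = 2941.7747 kJ, Qc = 1625.6753 kJ


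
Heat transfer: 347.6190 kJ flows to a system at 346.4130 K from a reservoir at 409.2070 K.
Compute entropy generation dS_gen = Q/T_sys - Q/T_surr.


dS_sys = 347.6190/346.4130 = 1.0035 kJ/K
dS_surr = -347.6190/409.2070 = -0.8495 kJ/K
dS_gen = 1.0035 - 0.8495 = 0.1540 kJ/K (irreversible)

dS_gen = 0.1540 kJ/K, irreversible


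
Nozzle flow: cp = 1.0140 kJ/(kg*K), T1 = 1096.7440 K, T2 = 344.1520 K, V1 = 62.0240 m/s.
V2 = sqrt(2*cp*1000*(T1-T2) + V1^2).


dT = 752.5920 K
2*cp*1000*dT = 1526256.5760
V1^2 = 3846.9766
V2 = sqrt(1530103.5526) = 1236.9735 m/s

1236.9735 m/s


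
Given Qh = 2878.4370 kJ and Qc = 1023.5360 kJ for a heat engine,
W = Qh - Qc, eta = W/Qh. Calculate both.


W = 2878.4370 - 1023.5360 = 1854.9010 kJ
eta = 1854.9010 / 2878.4370 = 0.6444 = 64.4413%

W = 1854.9010 kJ, eta = 64.4413%


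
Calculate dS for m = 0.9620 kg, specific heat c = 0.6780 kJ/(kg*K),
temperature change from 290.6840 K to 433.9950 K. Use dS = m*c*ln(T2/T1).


T2/T1 = 1.4930
ln(T2/T1) = 0.4008
dS = 0.9620 * 0.6780 * 0.4008 = 0.2614 kJ/K

0.2614 kJ/K


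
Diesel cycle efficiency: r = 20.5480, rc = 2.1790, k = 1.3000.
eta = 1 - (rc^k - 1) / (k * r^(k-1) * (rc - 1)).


r^(k-1) = 2.4765
rc^k = 2.7525
eta = 0.5383 = 53.8277%

53.8277%


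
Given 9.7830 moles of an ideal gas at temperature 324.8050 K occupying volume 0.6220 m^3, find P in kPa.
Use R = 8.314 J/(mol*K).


P = nRT/V = 9.7830 * 8.314 * 324.8050 / 0.6220
= 26418.2947 / 0.6220 = 42473.1425 Pa = 42.4731 kPa

42.4731 kPa


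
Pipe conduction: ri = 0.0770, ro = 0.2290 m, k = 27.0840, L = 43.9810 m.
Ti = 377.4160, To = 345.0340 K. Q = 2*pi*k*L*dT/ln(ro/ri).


dT = 32.3820 K
ln(ro/ri) = 1.0899
Q = 2*pi*27.0840*43.9810*32.3820 / 1.0899 = 222365.8965 W

222365.8965 W


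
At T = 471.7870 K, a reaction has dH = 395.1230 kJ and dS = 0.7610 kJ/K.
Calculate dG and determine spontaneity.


T*dS = 471.7870 * 0.7610 = 359.0299 kJ
dG = 395.1230 - 359.0299 = 36.0931 kJ (non-spontaneous)

dG = 36.0931 kJ, non-spontaneous


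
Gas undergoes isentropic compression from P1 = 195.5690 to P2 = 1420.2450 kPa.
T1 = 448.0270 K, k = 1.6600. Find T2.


(k-1)/k = 0.3976
(P2/P1)^exp = 2.1996
T2 = 448.0270 * 2.1996 = 985.4955 K

985.4955 K


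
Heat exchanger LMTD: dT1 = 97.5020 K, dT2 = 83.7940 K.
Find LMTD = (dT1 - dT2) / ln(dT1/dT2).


dT1/dT2 = 1.1636
ln(dT1/dT2) = 0.1515
LMTD = 13.7080 / 0.1515 = 90.4750 K

90.4750 K


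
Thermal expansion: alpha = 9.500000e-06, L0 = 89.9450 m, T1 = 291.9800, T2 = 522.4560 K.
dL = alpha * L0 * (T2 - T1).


dT = 230.4760 K
dL = 9.500000e-06 * 89.9450 * 230.4760 = 0.196937 m
L_final = 90.141937 m

dL = 0.196937 m


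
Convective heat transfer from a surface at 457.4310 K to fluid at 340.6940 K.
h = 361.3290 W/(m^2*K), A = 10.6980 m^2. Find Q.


dT = 116.7370 K
Q = 361.3290 * 10.6980 * 116.7370 = 451246.5982 W

451246.5982 W


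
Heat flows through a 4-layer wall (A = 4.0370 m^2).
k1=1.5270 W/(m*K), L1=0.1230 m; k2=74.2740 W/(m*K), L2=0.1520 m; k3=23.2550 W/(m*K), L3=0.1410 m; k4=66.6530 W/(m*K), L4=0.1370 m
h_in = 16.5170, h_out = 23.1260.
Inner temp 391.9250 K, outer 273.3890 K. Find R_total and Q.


R_conv_in = 1/(16.5170*4.0370) = 0.0150
R_1 = 0.1230/(1.5270*4.0370) = 0.0200
R_2 = 0.1520/(74.2740*4.0370) = 0.0005
R_3 = 0.1410/(23.2550*4.0370) = 0.0015
R_4 = 0.1370/(66.6530*4.0370) = 0.0005
R_conv_out = 1/(23.1260*4.0370) = 0.0107
R_total = 0.0482 K/W
Q = 118.5360 / 0.0482 = 2460.3043 W

R_total = 0.0482 K/W, Q = 2460.3043 W


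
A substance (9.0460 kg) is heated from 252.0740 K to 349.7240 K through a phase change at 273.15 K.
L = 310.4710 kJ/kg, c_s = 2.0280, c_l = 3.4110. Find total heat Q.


Q1 (sensible, solid) = 9.0460 * 2.0280 * 21.0760 = 386.6453 kJ
Q2 (latent) = 9.0460 * 310.4710 = 2808.5207 kJ
Q3 (sensible, liquid) = 9.0460 * 3.4110 * 76.5740 = 2362.7601 kJ
Q_total = 5557.9261 kJ

5557.9261 kJ


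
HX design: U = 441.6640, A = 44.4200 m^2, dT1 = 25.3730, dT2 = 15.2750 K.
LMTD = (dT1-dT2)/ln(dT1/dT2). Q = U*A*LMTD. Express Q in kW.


LMTD = 19.8988 K
Q = 441.6640 * 44.4200 * 19.8988 = 390388.6340 W = 390.3886 kW

390.3886 kW


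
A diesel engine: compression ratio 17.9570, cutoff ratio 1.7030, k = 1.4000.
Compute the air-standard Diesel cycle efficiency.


r^(k-1) = 3.1746
rc^k = 2.1072
eta = 0.6456 = 64.5644%

64.5644%


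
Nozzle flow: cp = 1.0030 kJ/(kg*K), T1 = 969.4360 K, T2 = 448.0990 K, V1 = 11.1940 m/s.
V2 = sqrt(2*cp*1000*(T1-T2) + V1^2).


dT = 521.3370 K
2*cp*1000*dT = 1045802.0220
V1^2 = 125.3056
V2 = sqrt(1045927.3276) = 1022.7059 m/s

1022.7059 m/s


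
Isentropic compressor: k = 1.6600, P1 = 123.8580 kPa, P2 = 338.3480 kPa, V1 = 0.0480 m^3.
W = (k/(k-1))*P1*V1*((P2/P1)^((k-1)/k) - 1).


(k-1)/k = 0.3976
(P2/P1)^exp = 1.4912
W = 2.5152 * 123.8580 * 0.0480 * (1.4912 - 1) = 7.3443 kJ

7.3443 kJ


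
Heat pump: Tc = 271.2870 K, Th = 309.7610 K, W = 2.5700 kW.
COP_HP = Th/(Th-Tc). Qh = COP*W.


COP = 309.7610 / 38.4740 = 8.0512
Qh = 8.0512 * 2.5700 = 20.6915 kW

COP = 8.0512, Qh = 20.6915 kW


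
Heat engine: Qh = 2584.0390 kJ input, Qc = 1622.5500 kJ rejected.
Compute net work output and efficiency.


W = 2584.0390 - 1622.5500 = 961.4890 kJ
eta = 961.4890 / 2584.0390 = 0.3721 = 37.2088%

W = 961.4890 kJ, eta = 37.2088%


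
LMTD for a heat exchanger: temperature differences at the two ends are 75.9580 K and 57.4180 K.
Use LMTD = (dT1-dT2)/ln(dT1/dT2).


dT1/dT2 = 1.3229
ln(dT1/dT2) = 0.2798
LMTD = 18.5400 / 0.2798 = 66.2562 K

66.2562 K


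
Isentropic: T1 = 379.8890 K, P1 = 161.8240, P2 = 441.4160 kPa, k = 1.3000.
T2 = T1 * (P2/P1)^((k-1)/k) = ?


(k-1)/k = 0.2308
(P2/P1)^exp = 1.2606
T2 = 379.8890 * 1.2606 = 478.8805 K

478.8805 K


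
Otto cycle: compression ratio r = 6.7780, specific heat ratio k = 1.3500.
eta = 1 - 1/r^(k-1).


r^(k-1) = 1.9538
eta = 1 - 1/1.9538 = 0.4882 = 48.8183%

48.8183%


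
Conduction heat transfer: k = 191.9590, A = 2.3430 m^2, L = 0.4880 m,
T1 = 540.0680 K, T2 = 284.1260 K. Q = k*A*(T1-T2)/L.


dT = 255.9420 K
Q = 191.9590 * 2.3430 * 255.9420 / 0.4880 = 235886.1840 W

235886.1840 W


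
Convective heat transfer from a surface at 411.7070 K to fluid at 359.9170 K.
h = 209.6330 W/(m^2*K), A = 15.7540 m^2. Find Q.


dT = 51.7900 K
Q = 209.6330 * 15.7540 * 51.7900 = 171039.4934 W

171039.4934 W


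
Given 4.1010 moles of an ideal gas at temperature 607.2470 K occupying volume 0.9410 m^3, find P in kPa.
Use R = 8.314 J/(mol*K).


P = nRT/V = 4.1010 * 8.314 * 607.2470 / 0.9410
= 20704.5200 / 0.9410 = 22002.6780 Pa = 22.0027 kPa

22.0027 kPa


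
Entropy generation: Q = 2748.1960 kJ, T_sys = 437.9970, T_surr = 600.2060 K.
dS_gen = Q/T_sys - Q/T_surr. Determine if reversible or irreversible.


dS_sys = 2748.1960/437.9970 = 6.2745 kJ/K
dS_surr = -2748.1960/600.2060 = -4.5788 kJ/K
dS_gen = 6.2745 - 4.5788 = 1.6957 kJ/K (irreversible)

dS_gen = 1.6957 kJ/K, irreversible


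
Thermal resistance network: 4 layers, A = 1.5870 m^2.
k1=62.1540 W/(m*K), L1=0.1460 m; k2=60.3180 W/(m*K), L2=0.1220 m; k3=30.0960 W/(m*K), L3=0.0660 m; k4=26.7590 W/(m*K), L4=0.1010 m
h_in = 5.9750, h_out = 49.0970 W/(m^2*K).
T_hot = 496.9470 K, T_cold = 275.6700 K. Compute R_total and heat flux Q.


R_conv_in = 1/(5.9750*1.5870) = 0.1055
R_1 = 0.1460/(62.1540*1.5870) = 0.0015
R_2 = 0.1220/(60.3180*1.5870) = 0.0013
R_3 = 0.0660/(30.0960*1.5870) = 0.0014
R_4 = 0.1010/(26.7590*1.5870) = 0.0024
R_conv_out = 1/(49.0970*1.5870) = 0.0128
R_total = 0.1248 K/W
Q = 221.2770 / 0.1248 = 1772.9339 W

R_total = 0.1248 K/W, Q = 1772.9339 W


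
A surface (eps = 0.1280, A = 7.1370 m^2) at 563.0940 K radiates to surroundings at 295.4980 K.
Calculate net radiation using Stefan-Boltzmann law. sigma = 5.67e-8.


T^4 = 1.0054e+11
Tsurr^4 = 7.6246e+09
Q = 0.1280 * 5.67e-8 * 7.1370 * 9.2912e+10 = 4812.6004 W

4812.6004 W


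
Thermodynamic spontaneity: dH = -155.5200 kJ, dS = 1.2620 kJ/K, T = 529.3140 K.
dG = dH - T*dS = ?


T*dS = 529.3140 * 1.2620 = 667.9943 kJ
dG = -155.5200 - 667.9943 = -823.5143 kJ (spontaneous)

dG = -823.5143 kJ, spontaneous


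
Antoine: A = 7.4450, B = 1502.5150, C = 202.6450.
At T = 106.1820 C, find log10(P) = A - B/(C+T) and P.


C+T = 308.8270
B/(C+T) = 4.8652
log10(P) = 7.4450 - 4.8652 = 2.5798
P = 10^2.5798 = 379.9864 mmHg

379.9864 mmHg


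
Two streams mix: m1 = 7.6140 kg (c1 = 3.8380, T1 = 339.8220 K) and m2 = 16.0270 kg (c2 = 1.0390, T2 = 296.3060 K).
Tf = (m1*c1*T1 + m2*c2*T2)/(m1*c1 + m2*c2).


num = 14864.5625
den = 45.8746
Tf = 324.0261 K

324.0261 K


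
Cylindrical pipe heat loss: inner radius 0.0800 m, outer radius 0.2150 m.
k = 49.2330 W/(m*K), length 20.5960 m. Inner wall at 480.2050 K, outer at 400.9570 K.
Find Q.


dT = 79.2480 K
ln(ro/ri) = 0.9886
Q = 2*pi*49.2330*20.5960*79.2480 / 0.9886 = 510718.6897 W

510718.6897 W


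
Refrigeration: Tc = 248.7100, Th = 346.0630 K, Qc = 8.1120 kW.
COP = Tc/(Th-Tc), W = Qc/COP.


COP = 248.7100 / 97.3530 = 2.5547
W = 8.1120 / 2.5547 = 3.1753 kW

COP = 2.5547, W = 3.1753 kW


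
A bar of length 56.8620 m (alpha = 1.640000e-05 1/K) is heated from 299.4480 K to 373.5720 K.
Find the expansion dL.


dT = 74.1240 K
dL = 1.640000e-05 * 56.8620 * 74.1240 = 0.069123 m
L_final = 56.931123 m

dL = 0.069123 m


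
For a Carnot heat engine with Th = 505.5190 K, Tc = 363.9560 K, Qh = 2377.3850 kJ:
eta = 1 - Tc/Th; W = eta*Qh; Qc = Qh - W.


eta = 1 - 363.9560/505.5190 = 0.2800
W = 0.2800 * 2377.3850 = 665.7509 kJ
Qc = 2377.3850 - 665.7509 = 1711.6341 kJ

eta = 28.0035%, W = 665.7509 kJ, Qc = 1711.6341 kJ


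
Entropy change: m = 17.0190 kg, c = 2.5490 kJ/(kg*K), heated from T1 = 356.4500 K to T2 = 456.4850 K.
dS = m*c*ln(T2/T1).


T2/T1 = 1.2806
ln(T2/T1) = 0.2474
dS = 17.0190 * 2.5490 * 0.2474 = 10.7309 kJ/K

10.7309 kJ/K


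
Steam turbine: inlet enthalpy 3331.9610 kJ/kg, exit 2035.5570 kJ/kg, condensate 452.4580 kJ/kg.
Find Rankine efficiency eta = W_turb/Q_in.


W = 1296.4040 kJ/kg
Q_in = 2879.5030 kJ/kg
eta = 0.4502 = 45.0218%

eta = 45.0218%


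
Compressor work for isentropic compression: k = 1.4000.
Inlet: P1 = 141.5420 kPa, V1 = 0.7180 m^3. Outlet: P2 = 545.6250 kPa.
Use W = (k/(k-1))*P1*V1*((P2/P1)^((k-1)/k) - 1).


(k-1)/k = 0.2857
(P2/P1)^exp = 1.4704
W = 3.5000 * 141.5420 * 0.7180 * (1.4704 - 1) = 167.3137 kJ

167.3137 kJ


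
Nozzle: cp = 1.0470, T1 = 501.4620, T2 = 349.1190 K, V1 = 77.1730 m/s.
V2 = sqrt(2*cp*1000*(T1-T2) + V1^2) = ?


dT = 152.3430 K
2*cp*1000*dT = 319006.2420
V1^2 = 5955.6719
V2 = sqrt(324961.9139) = 570.0543 m/s

570.0543 m/s


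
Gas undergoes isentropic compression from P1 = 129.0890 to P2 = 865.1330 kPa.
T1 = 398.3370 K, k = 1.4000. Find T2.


(k-1)/k = 0.2857
(P2/P1)^exp = 1.7221
T2 = 398.3370 * 1.7221 = 685.9713 K

685.9713 K


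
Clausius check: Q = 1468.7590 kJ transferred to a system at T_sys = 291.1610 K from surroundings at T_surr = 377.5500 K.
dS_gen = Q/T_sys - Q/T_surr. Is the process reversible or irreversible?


dS_sys = 1468.7590/291.1610 = 5.0445 kJ/K
dS_surr = -1468.7590/377.5500 = -3.8902 kJ/K
dS_gen = 5.0445 - 3.8902 = 1.1543 kJ/K (irreversible)

dS_gen = 1.1543 kJ/K, irreversible


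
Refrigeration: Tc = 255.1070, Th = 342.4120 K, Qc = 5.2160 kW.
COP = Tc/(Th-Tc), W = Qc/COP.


COP = 255.1070 / 87.3050 = 2.9220
W = 5.2160 / 2.9220 = 1.7851 kW

COP = 2.9220, W = 1.7851 kW


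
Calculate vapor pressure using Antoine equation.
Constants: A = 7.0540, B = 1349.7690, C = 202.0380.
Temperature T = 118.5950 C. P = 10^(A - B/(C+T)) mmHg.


C+T = 320.6330
B/(C+T) = 4.2097
log10(P) = 7.0540 - 4.2097 = 2.8443
P = 10^2.8443 = 698.7136 mmHg

698.7136 mmHg


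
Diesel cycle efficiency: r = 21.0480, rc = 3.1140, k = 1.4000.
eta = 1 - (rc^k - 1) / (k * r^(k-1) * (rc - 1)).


r^(k-1) = 3.3829
rc^k = 4.9051
eta = 0.6100 = 60.9957%

60.9957%


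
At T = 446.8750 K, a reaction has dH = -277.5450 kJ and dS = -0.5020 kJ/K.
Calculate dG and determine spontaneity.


T*dS = 446.8750 * -0.5020 = -224.3313 kJ
dG = -277.5450 + 224.3313 = -53.2138 kJ (spontaneous)

dG = -53.2138 kJ, spontaneous


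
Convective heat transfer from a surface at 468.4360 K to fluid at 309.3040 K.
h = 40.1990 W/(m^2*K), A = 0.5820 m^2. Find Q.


dT = 159.1320 K
Q = 40.1990 * 0.5820 * 159.1320 = 3723.0233 W

3723.0233 W


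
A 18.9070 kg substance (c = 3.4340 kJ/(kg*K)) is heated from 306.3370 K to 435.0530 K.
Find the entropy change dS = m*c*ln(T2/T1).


T2/T1 = 1.4202
ln(T2/T1) = 0.3508
dS = 18.9070 * 3.4340 * 0.3508 = 22.7751 kJ/K

22.7751 kJ/K


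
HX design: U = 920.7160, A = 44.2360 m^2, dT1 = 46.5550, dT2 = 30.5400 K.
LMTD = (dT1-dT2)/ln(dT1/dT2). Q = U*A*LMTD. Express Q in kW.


LMTD = 37.9865 K
Q = 920.7160 * 44.2360 * 37.9865 = 1547144.4294 W = 1547.1444 kW

1547.1444 kW


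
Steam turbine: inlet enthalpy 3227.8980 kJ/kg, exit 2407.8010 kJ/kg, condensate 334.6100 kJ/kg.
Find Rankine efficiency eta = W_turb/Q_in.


W = 820.0970 kJ/kg
Q_in = 2893.2880 kJ/kg
eta = 0.2834 = 28.3448%

eta = 28.3448%


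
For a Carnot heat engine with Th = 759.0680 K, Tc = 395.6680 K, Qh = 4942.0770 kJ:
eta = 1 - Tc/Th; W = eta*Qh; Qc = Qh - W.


eta = 1 - 395.6680/759.0680 = 0.4787
W = 0.4787 * 4942.0770 = 2365.9946 kJ
Qc = 4942.0770 - 2365.9946 = 2576.0824 kJ

eta = 47.8745%, W = 2365.9946 kJ, Qc = 2576.0824 kJ


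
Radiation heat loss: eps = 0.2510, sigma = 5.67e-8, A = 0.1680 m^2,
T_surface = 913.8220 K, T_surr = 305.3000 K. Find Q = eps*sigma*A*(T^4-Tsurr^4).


T^4 = 6.9734e+11
Tsurr^4 = 8.6877e+09
Q = 0.2510 * 5.67e-8 * 0.1680 * 6.8866e+11 = 1646.5234 W

1646.5234 W


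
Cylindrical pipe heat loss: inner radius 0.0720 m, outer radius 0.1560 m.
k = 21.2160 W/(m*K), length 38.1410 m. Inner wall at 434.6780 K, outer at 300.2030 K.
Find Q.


dT = 134.4750 K
ln(ro/ri) = 0.7732
Q = 2*pi*21.2160*38.1410*134.4750 / 0.7732 = 884282.1078 W

884282.1078 W


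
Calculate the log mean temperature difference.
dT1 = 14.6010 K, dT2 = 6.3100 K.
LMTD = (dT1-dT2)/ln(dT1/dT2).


dT1/dT2 = 2.3139
ln(dT1/dT2) = 0.8390
LMTD = 8.2910 / 0.8390 = 9.8825 K

9.8825 K


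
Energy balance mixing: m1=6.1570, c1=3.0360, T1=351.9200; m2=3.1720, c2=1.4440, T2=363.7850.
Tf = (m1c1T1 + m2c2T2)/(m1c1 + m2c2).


num = 8244.5873
den = 23.2730
Tf = 354.2552 K

354.2552 K


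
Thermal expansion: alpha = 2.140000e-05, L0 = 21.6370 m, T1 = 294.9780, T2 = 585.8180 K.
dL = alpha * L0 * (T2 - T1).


dT = 290.8400 K
dL = 2.140000e-05 * 21.6370 * 290.8400 = 0.134668 m
L_final = 21.771668 m

dL = 0.134668 m


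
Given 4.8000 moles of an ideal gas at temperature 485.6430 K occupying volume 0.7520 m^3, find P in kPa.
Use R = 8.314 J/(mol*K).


P = nRT/V = 4.8000 * 8.314 * 485.6430 / 0.7520
= 19380.6523 / 0.7520 = 25772.1441 Pa = 25.7721 kPa

25.7721 kPa


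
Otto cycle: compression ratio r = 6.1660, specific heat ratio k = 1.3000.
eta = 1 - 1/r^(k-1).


r^(k-1) = 1.7258
eta = 1 - 1/1.7258 = 0.4206 = 42.0573%

42.0573%


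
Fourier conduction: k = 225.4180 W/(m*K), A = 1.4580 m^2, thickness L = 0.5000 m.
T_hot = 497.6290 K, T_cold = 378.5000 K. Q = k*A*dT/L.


dT = 119.1290 K
Q = 225.4180 * 1.4580 * 119.1290 / 0.5000 = 78305.7418 W

78305.7418 W


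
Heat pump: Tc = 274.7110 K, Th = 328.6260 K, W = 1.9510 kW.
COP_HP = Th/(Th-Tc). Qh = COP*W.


COP = 328.6260 / 53.9150 = 6.0953
Qh = 6.0953 * 1.9510 = 11.8919 kW

COP = 6.0953, Qh = 11.8919 kW


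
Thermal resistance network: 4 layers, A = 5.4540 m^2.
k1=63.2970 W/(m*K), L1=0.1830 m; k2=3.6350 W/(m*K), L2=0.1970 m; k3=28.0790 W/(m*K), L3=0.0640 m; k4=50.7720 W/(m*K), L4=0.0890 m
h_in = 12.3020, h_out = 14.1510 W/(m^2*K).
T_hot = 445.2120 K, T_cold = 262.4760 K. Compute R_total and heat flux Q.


R_conv_in = 1/(12.3020*5.4540) = 0.0149
R_1 = 0.1830/(63.2970*5.4540) = 0.0005
R_2 = 0.1970/(3.6350*5.4540) = 0.0099
R_3 = 0.0640/(28.0790*5.4540) = 0.0004
R_4 = 0.0890/(50.7720*5.4540) = 0.0003
R_conv_out = 1/(14.1510*5.4540) = 0.0130
R_total = 0.0391 K/W
Q = 182.7360 / 0.0391 = 4677.4756 W

R_total = 0.0391 K/W, Q = 4677.4756 W


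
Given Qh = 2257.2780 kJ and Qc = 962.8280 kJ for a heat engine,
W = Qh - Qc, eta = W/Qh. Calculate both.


W = 2257.2780 - 962.8280 = 1294.4500 kJ
eta = 1294.4500 / 2257.2780 = 0.5735 = 57.3456%

W = 1294.4500 kJ, eta = 57.3456%


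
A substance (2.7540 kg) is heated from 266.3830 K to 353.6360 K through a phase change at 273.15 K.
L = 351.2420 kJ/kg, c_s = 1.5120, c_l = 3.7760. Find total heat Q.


Q1 (sensible, solid) = 2.7540 * 1.5120 * 6.7670 = 28.1781 kJ
Q2 (latent) = 2.7540 * 351.2420 = 967.3205 kJ
Q3 (sensible, liquid) = 2.7540 * 3.7760 * 80.4860 = 836.9823 kJ
Q_total = 1832.4809 kJ

1832.4809 kJ


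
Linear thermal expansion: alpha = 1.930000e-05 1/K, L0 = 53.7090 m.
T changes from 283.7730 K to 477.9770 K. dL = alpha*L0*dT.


dT = 194.2040 K
dL = 1.930000e-05 * 53.7090 * 194.2040 = 0.201309 m
L_final = 53.910309 m

dL = 0.201309 m


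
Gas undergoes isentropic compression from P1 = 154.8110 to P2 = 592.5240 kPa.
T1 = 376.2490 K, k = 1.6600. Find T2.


(k-1)/k = 0.3976
(P2/P1)^exp = 1.7051
T2 = 376.2490 * 1.7051 = 641.5528 K

641.5528 K


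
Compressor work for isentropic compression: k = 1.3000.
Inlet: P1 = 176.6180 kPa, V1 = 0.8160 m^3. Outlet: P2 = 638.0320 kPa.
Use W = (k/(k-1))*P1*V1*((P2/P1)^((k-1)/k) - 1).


(k-1)/k = 0.2308
(P2/P1)^exp = 1.3450
W = 4.3333 * 176.6180 * 0.8160 * (1.3450 - 1) = 215.4647 kJ

215.4647 kJ


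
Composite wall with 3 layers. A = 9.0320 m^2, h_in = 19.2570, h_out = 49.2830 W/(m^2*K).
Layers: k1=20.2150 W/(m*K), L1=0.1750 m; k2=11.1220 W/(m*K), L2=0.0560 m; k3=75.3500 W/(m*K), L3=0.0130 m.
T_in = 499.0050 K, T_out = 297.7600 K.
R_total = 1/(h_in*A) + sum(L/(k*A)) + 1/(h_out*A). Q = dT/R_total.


R_conv_in = 1/(19.2570*9.0320) = 0.0057
R_1 = 0.1750/(20.2150*9.0320) = 0.0010
R_2 = 0.0560/(11.1220*9.0320) = 0.0006
R_3 = 0.0130/(75.3500*9.0320) = 1.9102e-05
R_conv_out = 1/(49.2830*9.0320) = 0.0022
R_total = 0.0095 K/W
Q = 201.2450 / 0.0095 = 21114.6163 W

R_total = 0.0095 K/W, Q = 21114.6163 W


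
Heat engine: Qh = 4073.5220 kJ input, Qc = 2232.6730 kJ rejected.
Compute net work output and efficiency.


W = 4073.5220 - 2232.6730 = 1840.8490 kJ
eta = 1840.8490 / 4073.5220 = 0.4519 = 45.1906%

W = 1840.8490 kJ, eta = 45.1906%


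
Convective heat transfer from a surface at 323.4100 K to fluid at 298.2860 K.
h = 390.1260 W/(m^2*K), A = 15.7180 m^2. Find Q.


dT = 25.1240 K
Q = 390.1260 * 15.7180 * 25.1240 = 154060.3798 W

154060.3798 W


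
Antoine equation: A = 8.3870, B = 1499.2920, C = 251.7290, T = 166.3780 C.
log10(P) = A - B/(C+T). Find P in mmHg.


C+T = 418.1070
B/(C+T) = 3.5859
log10(P) = 8.3870 - 3.5859 = 4.8011
P = 10^4.8011 = 63255.0141 mmHg

63255.0141 mmHg


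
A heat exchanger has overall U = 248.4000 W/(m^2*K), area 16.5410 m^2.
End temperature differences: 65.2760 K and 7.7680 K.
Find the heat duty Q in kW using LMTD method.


LMTD = 27.0167 K
Q = 248.4000 * 16.5410 * 27.0167 = 111005.6723 W = 111.0057 kW

111.0057 kW


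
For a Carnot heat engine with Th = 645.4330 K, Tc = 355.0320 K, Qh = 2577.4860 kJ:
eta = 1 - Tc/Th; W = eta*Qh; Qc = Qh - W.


eta = 1 - 355.0320/645.4330 = 0.4499
W = 0.4499 * 2577.4860 = 1159.6936 kJ
Qc = 2577.4860 - 1159.6936 = 1417.7924 kJ

eta = 44.9932%, W = 1159.6936 kJ, Qc = 1417.7924 kJ


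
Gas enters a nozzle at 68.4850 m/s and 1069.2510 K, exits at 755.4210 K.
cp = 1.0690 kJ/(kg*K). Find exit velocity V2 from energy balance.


dT = 313.8300 K
2*cp*1000*dT = 670968.5400
V1^2 = 4690.1952
V2 = sqrt(675658.7352) = 821.9846 m/s

821.9846 m/s


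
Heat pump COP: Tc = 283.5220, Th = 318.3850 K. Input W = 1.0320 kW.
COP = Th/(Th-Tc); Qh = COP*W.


COP = 318.3850 / 34.8630 = 9.1325
Qh = 9.1325 * 1.0320 = 9.4247 kW

COP = 9.1325, Qh = 9.4247 kW


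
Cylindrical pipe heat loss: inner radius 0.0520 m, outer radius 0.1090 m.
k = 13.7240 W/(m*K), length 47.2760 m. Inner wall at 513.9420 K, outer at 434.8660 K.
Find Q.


dT = 79.0760 K
ln(ro/ri) = 0.7401
Q = 2*pi*13.7240*47.2760*79.0760 / 0.7401 = 435565.1729 W

435565.1729 W


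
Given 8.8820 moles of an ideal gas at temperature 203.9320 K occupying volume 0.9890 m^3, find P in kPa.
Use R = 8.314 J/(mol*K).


P = nRT/V = 8.8820 * 8.314 * 203.9320 / 0.9890
= 15059.3479 / 0.9890 = 15226.8432 Pa = 15.2268 kPa

15.2268 kPa


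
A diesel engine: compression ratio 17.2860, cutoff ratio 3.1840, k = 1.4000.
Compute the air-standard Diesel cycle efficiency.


r^(k-1) = 3.1266
rc^k = 5.0601
eta = 0.5753 = 57.5300%

57.5300%


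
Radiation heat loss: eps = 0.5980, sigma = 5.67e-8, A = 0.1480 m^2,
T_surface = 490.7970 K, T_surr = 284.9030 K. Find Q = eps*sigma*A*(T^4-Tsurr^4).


T^4 = 5.8024e+10
Tsurr^4 = 6.5885e+09
Q = 0.5980 * 5.67e-8 * 0.1480 * 5.1435e+10 = 258.1123 W

258.1123 W


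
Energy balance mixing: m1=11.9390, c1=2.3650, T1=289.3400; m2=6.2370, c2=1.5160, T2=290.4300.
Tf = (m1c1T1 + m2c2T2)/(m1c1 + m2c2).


num = 10915.8280
den = 37.6910
Tf = 289.6134 K

289.6134 K


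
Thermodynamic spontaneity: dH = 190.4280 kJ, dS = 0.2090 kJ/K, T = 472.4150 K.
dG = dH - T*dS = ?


T*dS = 472.4150 * 0.2090 = 98.7347 kJ
dG = 190.4280 - 98.7347 = 91.6933 kJ (non-spontaneous)

dG = 91.6933 kJ, non-spontaneous


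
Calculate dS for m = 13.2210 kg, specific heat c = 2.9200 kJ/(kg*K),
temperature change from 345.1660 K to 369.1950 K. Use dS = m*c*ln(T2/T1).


T2/T1 = 1.0696
ln(T2/T1) = 0.0673
dS = 13.2210 * 2.9200 * 0.0673 = 2.5981 kJ/K

2.5981 kJ/K


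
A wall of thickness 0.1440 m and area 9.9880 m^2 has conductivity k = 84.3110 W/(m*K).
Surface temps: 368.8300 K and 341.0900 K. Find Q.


dT = 27.7400 K
Q = 84.3110 * 9.9880 * 27.7400 / 0.1440 = 162220.8747 W

162220.8747 W


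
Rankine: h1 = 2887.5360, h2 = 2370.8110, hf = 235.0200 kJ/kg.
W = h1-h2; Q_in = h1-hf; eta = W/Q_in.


W = 516.7250 kJ/kg
Q_in = 2652.5160 kJ/kg
eta = 0.1948 = 19.4806%

eta = 19.4806%


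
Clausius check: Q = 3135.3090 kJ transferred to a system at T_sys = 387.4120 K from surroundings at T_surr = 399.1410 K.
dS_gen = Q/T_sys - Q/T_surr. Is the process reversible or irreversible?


dS_sys = 3135.3090/387.4120 = 8.0930 kJ/K
dS_surr = -3135.3090/399.1410 = -7.8551 kJ/K
dS_gen = 8.0930 - 7.8551 = 0.2378 kJ/K (irreversible)

dS_gen = 0.2378 kJ/K, irreversible


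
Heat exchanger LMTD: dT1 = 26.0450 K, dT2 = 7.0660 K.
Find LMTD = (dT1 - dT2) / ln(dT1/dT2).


dT1/dT2 = 3.6860
ln(dT1/dT2) = 1.3045
LMTD = 18.9790 / 1.3045 = 14.5485 K

14.5485 K


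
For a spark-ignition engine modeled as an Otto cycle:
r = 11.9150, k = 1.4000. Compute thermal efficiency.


r^(k-1) = 2.6942
eta = 1 - 1/2.6942 = 0.6288 = 62.8839%

62.8839%


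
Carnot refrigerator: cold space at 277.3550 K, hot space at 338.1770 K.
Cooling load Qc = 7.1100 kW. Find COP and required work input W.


COP = 277.3550 / 60.8220 = 4.5601
W = 7.1100 / 4.5601 = 1.5592 kW

COP = 4.5601, W = 1.5592 kW


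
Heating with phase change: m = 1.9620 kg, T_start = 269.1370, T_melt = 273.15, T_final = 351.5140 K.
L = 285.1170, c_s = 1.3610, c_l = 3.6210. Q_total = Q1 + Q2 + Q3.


Q1 (sensible, solid) = 1.9620 * 1.3610 * 4.0130 = 10.7158 kJ
Q2 (latent) = 1.9620 * 285.1170 = 559.3996 kJ
Q3 (sensible, liquid) = 1.9620 * 3.6210 * 78.3640 = 556.7294 kJ
Q_total = 1126.8448 kJ

1126.8448 kJ


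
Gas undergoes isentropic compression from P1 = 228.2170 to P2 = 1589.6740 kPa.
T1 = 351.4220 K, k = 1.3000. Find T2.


(k-1)/k = 0.2308
(P2/P1)^exp = 1.5651
T2 = 351.4220 * 1.5651 = 549.9943 K

549.9943 K


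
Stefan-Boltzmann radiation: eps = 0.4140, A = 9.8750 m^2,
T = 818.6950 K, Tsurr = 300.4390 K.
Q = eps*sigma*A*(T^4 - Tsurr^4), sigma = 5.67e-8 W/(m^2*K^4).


T^4 = 4.4925e+11
Tsurr^4 = 8.1475e+09
Q = 0.4140 * 5.67e-8 * 9.8750 * 4.4110e+11 = 102249.3327 W

102249.3327 W


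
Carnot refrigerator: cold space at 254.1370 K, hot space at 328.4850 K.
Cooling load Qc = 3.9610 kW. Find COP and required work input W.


COP = 254.1370 / 74.3480 = 3.4182
W = 3.9610 / 3.4182 = 1.1588 kW

COP = 3.4182, W = 1.1588 kW


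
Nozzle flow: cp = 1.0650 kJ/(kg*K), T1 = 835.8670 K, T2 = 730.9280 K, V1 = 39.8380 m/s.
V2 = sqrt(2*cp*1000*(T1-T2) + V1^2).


dT = 104.9390 K
2*cp*1000*dT = 223520.0700
V1^2 = 1587.0662
V2 = sqrt(225107.1362) = 474.4546 m/s

474.4546 m/s


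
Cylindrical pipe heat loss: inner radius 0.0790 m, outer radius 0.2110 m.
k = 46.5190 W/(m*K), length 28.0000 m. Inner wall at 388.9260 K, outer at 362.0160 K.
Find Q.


dT = 26.9100 K
ln(ro/ri) = 0.9824
Q = 2*pi*46.5190*28.0000*26.9100 / 0.9824 = 224175.9759 W

224175.9759 W


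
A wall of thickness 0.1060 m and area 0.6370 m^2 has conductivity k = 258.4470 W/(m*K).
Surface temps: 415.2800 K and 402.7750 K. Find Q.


dT = 12.5050 K
Q = 258.4470 * 0.6370 * 12.5050 / 0.1060 = 19421.7678 W

19421.7678 W


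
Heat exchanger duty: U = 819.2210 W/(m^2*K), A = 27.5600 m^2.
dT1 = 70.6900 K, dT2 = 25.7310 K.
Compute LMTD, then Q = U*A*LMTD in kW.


LMTD = 44.4871 K
Q = 819.2210 * 27.5600 * 44.4871 = 1004417.7063 W = 1004.4177 kW

1004.4177 kW


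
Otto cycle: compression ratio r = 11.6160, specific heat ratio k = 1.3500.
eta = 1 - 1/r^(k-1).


r^(k-1) = 2.3592
eta = 1 - 1/2.3592 = 0.5761 = 57.6132%

57.6132%
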